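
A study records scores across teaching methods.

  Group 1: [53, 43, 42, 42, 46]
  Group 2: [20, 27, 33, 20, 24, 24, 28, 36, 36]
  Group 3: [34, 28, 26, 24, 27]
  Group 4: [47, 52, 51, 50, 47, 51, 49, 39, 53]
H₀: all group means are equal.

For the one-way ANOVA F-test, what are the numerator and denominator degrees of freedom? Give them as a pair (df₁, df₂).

k = 4 groups, N = 28 total
df = (k−1, N−k) = (4−1, 28−4) = (3, 24)

degrees of freedom = [3, 24]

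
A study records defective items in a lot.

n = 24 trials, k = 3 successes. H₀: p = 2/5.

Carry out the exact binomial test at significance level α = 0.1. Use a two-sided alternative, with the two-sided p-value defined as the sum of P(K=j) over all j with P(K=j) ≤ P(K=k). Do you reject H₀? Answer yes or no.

reject H₀: yes

Exact binomial: n=24, k=3, p₀=2/5=0.4000
P(X=j) = C(n,j)·p₀^j·(1−p₀)^(n−j); p = Σ P(X=j) over j with P(X=j) ≤ P(X=3)
p-value (two-sided) = 0.00571
At α=0.1: p < α → reject H₀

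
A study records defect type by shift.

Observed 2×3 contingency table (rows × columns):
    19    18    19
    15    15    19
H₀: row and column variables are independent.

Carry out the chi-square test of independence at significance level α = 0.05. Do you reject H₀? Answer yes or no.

reject H₀: no

Row totals [56, 49], col totals [34, 33, 38], n=105
χ² = (19−18.13)²/18.13 + (18−17.60)²/17.60 + (19−20.27)²/20.27 + (15−15.87)²/15.87 + (15−15.40)²/15.40 + (19−17.73)²/17.73 = 0.2779
df = 2
p-value (upper-tail) = 0.87028
At α=0.05: p ≥ α → fail to reject H₀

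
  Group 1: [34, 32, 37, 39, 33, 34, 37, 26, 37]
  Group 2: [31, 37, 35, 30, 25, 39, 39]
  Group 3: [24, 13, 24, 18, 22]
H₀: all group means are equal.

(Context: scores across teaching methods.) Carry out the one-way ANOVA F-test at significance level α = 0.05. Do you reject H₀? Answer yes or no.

reject H₀: yes

Group means [34.33, 33.71, 20.20], grand mean 30.762
SSB = Σnᵢ(x̄ᵢ−x̄)² = 733.581; SSW = ΣΣ(x−x̄ᵢ)² = 374.229
MSB = 733.581/2 = 366.7905; MSW = 374.229/18 = 20.7905
F = MSB/MSW = 17.6422
df = (2, 18)
p-value (upper-tail) = 0.00006
At α=0.05: p < α → reject H₀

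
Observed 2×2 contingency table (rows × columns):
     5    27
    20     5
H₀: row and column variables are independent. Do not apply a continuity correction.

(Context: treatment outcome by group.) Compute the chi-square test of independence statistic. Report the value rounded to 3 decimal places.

Row totals [32, 25], col totals [25, 32], n=57
χ² = (5−14.04)²/14.04 + (27−17.96)²/17.96 + (20−10.96)²/10.96 + (5−14.04)²/14.04 = 23.6216
df = 1

test statistic = 23.622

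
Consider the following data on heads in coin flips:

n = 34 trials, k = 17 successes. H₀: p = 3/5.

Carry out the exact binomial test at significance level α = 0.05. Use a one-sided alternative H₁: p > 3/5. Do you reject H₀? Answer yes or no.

Exact binomial: n=34, k=17, p₀=3/5=0.6000
P(X≥17) from Σ C(n,i)·p₀^i·(1−p₀)^(n−i)
p-value (one-sided, H₁ greater) = 0.91283
At α=0.05: p ≥ α → fail to reject H₀

reject H₀: no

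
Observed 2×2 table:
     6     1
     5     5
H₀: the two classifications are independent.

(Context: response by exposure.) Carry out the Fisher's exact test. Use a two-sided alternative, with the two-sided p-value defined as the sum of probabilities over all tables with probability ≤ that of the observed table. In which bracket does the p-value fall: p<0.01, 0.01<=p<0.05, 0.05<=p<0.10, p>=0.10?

Margins: r₁=7, r₂=10, c₁=11, c₂=6, n=17
p_obs = C(7,6)·C(10,5)/C(17,11); sum pmf over tables with pmf ≤ p_obs
p-value (two-sided) = 0.30430
→ bracket: p>=0.10

p-value bracket: p>=0.10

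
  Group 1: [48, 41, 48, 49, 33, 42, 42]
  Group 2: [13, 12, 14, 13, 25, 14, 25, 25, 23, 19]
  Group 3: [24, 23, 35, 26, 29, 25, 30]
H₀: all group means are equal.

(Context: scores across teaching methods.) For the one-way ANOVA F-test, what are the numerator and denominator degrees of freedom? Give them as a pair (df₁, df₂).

k = 3 groups, N = 24 total
df = (k−1, N−k) = (3−1, 24−3) = (2, 21)

degrees of freedom = [2, 21]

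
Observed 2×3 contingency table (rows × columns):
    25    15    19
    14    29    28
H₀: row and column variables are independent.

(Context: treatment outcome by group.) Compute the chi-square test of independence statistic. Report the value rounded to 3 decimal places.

Row totals [59, 71], col totals [39, 44, 47], n=130
χ² = (25−17.70)²/17.70 + (15−19.97)²/19.97 + (19−21.33)²/21.33 + (14−21.30)²/21.30 + (29−24.03)²/24.03 + (28−25.67)²/25.67 = 8.2431
df = 2

test statistic = 8.243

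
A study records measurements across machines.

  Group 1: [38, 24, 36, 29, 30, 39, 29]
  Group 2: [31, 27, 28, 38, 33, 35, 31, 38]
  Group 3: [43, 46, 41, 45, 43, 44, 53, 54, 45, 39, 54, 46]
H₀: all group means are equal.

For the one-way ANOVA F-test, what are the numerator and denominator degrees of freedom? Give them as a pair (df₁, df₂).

k = 3 groups, N = 27 total
df = (k−1, N−k) = (3−1, 27−3) = (2, 24)

degrees of freedom = [2, 24]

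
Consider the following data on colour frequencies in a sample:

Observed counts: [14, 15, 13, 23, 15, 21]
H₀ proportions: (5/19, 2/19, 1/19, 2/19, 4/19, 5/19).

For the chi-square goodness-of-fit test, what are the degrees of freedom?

degrees of freedom = 5

df = k − 1 = 6 − 1 = 5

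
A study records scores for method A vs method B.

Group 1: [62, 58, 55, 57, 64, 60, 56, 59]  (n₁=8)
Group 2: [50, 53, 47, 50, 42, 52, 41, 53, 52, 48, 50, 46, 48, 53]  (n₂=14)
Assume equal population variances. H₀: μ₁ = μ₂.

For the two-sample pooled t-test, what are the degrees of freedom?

degrees of freedom = 20

df = n₁ + n₂ − 2 = 8 + 14 − 2 = 20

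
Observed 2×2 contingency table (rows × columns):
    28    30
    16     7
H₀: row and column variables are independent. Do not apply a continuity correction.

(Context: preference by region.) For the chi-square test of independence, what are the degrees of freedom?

degrees of freedom = 1

df = (r−1)(c−1) = (2−1)·(2−1) = 1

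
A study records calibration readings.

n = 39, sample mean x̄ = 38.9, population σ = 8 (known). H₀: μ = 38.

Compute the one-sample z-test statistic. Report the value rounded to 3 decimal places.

SE = σ/√n = 8/√39 = 1.2810
z = (x̄−μ₀)/SE = (38.9−38)/1.2810 = 0.7026

test statistic = 0.703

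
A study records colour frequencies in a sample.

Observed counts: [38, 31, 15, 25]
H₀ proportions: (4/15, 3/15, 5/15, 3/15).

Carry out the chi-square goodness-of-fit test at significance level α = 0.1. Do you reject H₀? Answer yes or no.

n = 109; E_i = n·p_i = [29.07, 21.80, 36.33, 21.80]
χ² = (38−29.07)²/29.07 + (31−21.80)²/21.80 + (15−36.33)²/36.33 + (25−21.80)²/21.80 = 19.6239
df = 3
p-value (upper-tail) = 0.00020
At α=0.1: p < α → reject H₀

reject H₀: yes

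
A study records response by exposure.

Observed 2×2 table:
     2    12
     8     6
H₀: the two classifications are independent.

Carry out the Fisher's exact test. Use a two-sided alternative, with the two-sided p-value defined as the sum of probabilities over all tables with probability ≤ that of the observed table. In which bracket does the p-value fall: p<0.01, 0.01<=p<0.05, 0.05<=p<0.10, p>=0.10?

Margins: r₁=14, r₂=14, c₁=10, c₂=18, n=28
p_obs = C(14,2)·C(14,8)/C(28,10); sum pmf over tables with pmf ≤ p_obs
p-value (two-sided) = 0.04607
→ bracket: 0.01<=p<0.05

p-value bracket: 0.01<=p<0.05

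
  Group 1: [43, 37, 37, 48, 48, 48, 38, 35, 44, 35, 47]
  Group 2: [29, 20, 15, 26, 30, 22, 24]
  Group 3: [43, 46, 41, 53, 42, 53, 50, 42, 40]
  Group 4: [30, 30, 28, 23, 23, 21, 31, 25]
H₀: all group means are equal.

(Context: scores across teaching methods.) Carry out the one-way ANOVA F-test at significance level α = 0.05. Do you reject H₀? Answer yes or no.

reject H₀: yes

Group means [41.82, 23.71, 45.56, 26.38], grand mean 35.629
SSB = Σnᵢ(x̄ᵢ−x̄)² = 2987.009; SSW = ΣΣ(x−x̄ᵢ)² = 785.162
MSB = 2987.009/3 = 995.6698; MSW = 785.162/31 = 25.3278
F = MSB/MSW = 39.3113
df = (3, 31)
p-value (upper-tail) = 0.00000
At α=0.05: p < α → reject H₀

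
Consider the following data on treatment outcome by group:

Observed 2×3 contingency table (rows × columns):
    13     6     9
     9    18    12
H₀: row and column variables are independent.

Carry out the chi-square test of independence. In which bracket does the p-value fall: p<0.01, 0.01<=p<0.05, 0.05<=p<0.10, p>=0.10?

p-value bracket: 0.05<=p<0.10

Row totals [28, 39], col totals [22, 24, 21], n=67
χ² = (13−9.19)²/9.19 + (6−10.03)²/10.03 + (9−8.78)²/8.78 + (9−12.81)²/12.81 + (18−13.97)²/13.97 + (12−12.22)²/12.22 = 5.4981
df = 2
p-value (upper-tail) = 0.06399
→ bracket: 0.05<=p<0.10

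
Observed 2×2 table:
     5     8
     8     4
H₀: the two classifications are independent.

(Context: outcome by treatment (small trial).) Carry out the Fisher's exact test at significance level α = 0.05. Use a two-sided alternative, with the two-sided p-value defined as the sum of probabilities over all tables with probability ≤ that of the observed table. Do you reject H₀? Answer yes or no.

Margins: r₁=13, r₂=12, c₁=13, c₂=12, n=25
p_obs = C(13,5)·C(12,8)/C(25,13); sum pmf over tables with pmf ≤ p_obs
p-value (two-sided) = 0.23774
At α=0.05: p ≥ α → fail to reject H₀

reject H₀: no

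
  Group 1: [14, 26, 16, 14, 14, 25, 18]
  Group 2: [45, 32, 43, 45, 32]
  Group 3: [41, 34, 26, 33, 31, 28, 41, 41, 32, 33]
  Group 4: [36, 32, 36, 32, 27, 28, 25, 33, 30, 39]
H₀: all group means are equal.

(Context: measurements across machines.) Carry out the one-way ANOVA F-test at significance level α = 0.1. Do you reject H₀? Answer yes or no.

Group means [18.14, 39.40, 34.00, 31.80], grand mean 30.688
SSB = Σnᵢ(x̄ᵢ−x̄)² = 1603.218; SSW = ΣΣ(x−x̄ᵢ)² = 787.657
MSB = 1603.218/3 = 534.4060; MSW = 787.657/28 = 28.1306
F = MSB/MSW = 18.9973
df = (3, 28)
p-value (upper-tail) = 0.00000
At α=0.1: p < α → reject H₀

reject H₀: yes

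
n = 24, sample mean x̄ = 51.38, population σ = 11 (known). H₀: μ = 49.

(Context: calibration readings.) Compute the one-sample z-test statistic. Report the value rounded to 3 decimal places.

test statistic = 1.060

SE = σ/√n = 11/√24 = 2.2454
z = (x̄−μ₀)/SE = (51.38−49)/2.2454 = 1.0600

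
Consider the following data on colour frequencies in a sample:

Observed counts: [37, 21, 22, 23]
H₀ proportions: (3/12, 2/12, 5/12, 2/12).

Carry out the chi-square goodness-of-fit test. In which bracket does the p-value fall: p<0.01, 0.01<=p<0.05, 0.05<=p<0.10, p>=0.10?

n = 103; E_i = n·p_i = [25.75, 17.17, 42.92, 17.17]
χ² = (37−25.75)²/25.75 + (21−17.17)²/17.17 + (22−42.92)²/42.92 + (23−17.17)²/17.17 = 17.9476
df = 3
p-value (upper-tail) = 0.00045
→ bracket: p<0.01

p-value bracket: p<0.01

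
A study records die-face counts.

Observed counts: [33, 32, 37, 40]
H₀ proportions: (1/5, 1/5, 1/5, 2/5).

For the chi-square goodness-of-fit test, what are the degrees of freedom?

df = k − 1 = 4 − 1 = 3

degrees of freedom = 3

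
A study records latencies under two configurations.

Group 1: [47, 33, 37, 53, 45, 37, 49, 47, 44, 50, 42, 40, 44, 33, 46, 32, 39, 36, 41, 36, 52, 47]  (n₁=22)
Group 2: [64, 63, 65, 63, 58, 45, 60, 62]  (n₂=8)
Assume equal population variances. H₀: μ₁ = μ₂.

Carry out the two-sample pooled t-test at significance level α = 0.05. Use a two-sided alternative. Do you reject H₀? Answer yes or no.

x̄₁=42.273, s₁=6.318, n₁=22
x̄₂=60.000, s₂=6.459, n₂=8
s_p² = [21·6.318² + 7·6.459²]/28 = 40.3701
SE = √(s_p²·(1/22+1/8)) = 2.6232
t = (42.273−60.000)/2.6232 = -6.7578
df = 28
p-value (two-sided) = 0.00000
At α=0.05: p < α → reject H₀

reject H₀: yes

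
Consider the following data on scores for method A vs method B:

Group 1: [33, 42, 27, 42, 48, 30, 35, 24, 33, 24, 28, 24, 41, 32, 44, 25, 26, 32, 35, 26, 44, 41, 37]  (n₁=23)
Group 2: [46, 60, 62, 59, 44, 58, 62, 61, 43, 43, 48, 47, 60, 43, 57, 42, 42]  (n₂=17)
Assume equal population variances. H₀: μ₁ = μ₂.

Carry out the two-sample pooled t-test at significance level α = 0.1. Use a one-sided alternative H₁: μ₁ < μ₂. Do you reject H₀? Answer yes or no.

x̄₁=33.609, s₁=7.536, n₁=23
x̄₂=51.588, s₂=8.292, n₂=17
s_p² = [22·7.536² + 16·8.292²]/38 = 61.8315
SE = √(s_p²·(1/23+1/17)) = 2.5150
t = (33.609−51.588)/2.5150 = -7.1488
df = 38
p-value (one-sided, H₁ less) = 0.00000
At α=0.1: p < α → reject H₀

reject H₀: yes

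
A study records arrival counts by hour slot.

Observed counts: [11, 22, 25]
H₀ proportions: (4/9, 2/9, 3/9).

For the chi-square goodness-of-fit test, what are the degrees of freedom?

degrees of freedom = 2

df = k − 1 = 3 − 1 = 2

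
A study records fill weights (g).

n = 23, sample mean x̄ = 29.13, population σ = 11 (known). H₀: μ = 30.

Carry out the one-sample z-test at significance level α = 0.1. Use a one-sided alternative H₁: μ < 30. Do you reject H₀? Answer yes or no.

SE = σ/√n = 11/√23 = 2.2937
z = (x̄−μ₀)/SE = (29.13−30)/2.2937 = -0.3793
p-value (one-sided, H₁ less) = 0.35223
At α=0.1: p ≥ α → fail to reject H₀

reject H₀: no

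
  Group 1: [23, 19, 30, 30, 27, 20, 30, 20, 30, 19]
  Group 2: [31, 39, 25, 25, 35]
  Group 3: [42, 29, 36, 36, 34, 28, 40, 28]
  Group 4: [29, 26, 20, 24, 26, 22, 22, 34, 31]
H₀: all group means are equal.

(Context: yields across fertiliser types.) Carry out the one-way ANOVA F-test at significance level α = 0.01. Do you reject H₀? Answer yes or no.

reject H₀: yes

Group means [24.80, 31.00, 34.12, 26.00], grand mean 28.438
SSB = Σnᵢ(x̄ᵢ−x̄)² = 477.400; SSW = ΣΣ(x−x̄ᵢ)² = 756.475
MSB = 477.400/3 = 159.1333; MSW = 756.475/28 = 27.0170
F = MSB/MSW = 5.8901
df = (3, 28)
p-value (upper-tail) = 0.00300
At α=0.01: p < α → reject H₀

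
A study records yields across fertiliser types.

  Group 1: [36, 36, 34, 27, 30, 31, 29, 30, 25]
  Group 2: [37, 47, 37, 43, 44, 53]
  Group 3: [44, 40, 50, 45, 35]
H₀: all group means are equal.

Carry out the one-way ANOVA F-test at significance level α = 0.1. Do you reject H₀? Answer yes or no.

Group means [30.89, 43.50, 42.80], grand mean 37.650
SSB = Σnᵢ(x̄ᵢ−x̄)² = 749.361; SSW = ΣΣ(x−x̄ᵢ)² = 431.189
MSB = 749.361/2 = 374.6806; MSW = 431.189/17 = 25.3641
F = MSB/MSW = 14.7721
df = (2, 17)
p-value (upper-tail) = 0.00019
At α=0.1: p < α → reject H₀

reject H₀: yes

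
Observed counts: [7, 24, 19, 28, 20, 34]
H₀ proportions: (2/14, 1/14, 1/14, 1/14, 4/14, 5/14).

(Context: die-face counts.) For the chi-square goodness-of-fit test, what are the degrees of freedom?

degrees of freedom = 5

df = k − 1 = 6 − 1 = 5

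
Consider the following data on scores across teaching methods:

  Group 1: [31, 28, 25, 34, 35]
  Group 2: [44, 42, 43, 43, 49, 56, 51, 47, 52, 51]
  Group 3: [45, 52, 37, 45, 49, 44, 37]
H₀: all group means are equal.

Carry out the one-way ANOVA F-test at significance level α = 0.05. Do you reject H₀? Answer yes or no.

reject H₀: yes

Group means [30.60, 47.80, 44.14], grand mean 42.727
SSB = Σnᵢ(x̄ᵢ−x̄)² = 1006.706; SSW = ΣΣ(x−x̄ᵢ)² = 459.657
MSB = 1006.706/2 = 503.3532; MSW = 459.657/19 = 24.1925
F = MSB/MSW = 20.8062
df = (2, 19)
p-value (upper-tail) = 0.00002
At α=0.05: p < α → reject H₀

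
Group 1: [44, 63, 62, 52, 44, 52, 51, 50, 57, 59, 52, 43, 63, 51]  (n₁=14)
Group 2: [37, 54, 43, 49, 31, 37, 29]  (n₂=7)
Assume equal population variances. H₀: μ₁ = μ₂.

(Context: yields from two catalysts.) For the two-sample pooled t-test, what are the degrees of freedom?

degrees of freedom = 19

df = n₁ + n₂ − 2 = 14 + 7 − 2 = 19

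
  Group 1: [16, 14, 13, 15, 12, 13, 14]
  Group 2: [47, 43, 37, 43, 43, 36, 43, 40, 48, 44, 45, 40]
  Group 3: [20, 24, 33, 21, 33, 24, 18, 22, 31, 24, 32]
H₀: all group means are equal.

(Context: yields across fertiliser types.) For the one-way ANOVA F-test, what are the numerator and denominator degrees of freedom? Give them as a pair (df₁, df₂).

k = 3 groups, N = 30 total
df = (k−1, N−k) = (3−1, 30−3) = (2, 27)

degrees of freedom = [2, 27]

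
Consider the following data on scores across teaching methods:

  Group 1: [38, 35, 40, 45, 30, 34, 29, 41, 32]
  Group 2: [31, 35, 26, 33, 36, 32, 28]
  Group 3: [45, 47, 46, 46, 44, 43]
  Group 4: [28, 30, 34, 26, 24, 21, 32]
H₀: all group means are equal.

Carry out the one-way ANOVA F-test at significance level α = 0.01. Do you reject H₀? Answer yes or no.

reject H₀: yes

Group means [36.00, 31.57, 45.17, 27.86], grand mean 34.862
SSB = Σnᵢ(x̄ᵢ−x̄)² = 1068.044; SSW = ΣΣ(x−x̄ᵢ)² = 445.405
MSB = 1068.044/3 = 356.0145; MSW = 445.405/25 = 17.8162
F = MSB/MSW = 19.9826
df = (3, 25)
p-value (upper-tail) = 0.00000
At α=0.01: p < α → reject H₀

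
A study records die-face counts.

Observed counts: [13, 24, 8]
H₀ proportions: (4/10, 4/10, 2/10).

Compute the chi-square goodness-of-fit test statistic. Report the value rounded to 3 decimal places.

test statistic = 3.500

n = 45; E_i = n·p_i = [18.00, 18.00, 9.00]
χ² = (13−18.00)²/18.00 + (24−18.00)²/18.00 + (8−9.00)²/9.00 = 3.5000
df = 2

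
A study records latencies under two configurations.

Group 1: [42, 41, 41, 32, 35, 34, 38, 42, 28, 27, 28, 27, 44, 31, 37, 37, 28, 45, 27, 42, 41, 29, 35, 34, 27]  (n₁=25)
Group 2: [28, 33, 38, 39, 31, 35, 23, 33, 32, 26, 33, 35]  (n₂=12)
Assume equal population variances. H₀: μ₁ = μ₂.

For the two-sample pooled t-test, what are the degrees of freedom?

df = n₁ + n₂ − 2 = 25 + 12 − 2 = 35

degrees of freedom = 35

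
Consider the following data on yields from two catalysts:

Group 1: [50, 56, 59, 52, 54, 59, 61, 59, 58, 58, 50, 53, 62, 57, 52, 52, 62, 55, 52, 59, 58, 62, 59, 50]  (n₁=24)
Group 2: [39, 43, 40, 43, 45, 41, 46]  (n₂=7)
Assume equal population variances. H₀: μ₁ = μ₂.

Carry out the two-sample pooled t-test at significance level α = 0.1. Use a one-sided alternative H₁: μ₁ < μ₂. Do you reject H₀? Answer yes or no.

reject H₀: no

x̄₁=56.208, s₁=4.043, n₁=24
x̄₂=42.429, s₂=2.573, n₂=7
s_p² = [23·4.043² + 6·2.573²]/29 = 14.3335
SE = √(s_p²·(1/24+1/7)) = 1.6263
t = (56.208−42.429)/1.6263 = 8.4730
df = 29
p-value (one-sided, H₁ less) = 1.00000
At α=0.1: p ≥ α → fail to reject H₀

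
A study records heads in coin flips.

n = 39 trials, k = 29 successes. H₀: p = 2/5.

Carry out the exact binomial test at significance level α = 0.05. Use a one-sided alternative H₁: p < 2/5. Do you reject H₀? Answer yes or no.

reject H₀: no

Exact binomial: n=39, k=29, p₀=2/5=0.4000
P(X≤29) from Σ C(n,i)·p₀^i·(1−p₀)^(n−i)
p-value (one-sided, H₁ less) = 1.00000
At α=0.05: p ≥ α → fail to reject H₀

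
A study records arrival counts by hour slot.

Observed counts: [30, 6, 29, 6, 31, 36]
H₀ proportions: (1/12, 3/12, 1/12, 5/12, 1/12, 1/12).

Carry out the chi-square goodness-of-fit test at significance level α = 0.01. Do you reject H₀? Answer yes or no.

reject H₀: yes

n = 138; E_i = n·p_i = [11.50, 34.50, 11.50, 57.50, 11.50, 11.50]
χ² = (30−11.50)²/11.50 + (6−34.50)²/34.50 + (29−11.50)²/11.50 + (6−57.50)²/57.50 + (31−11.50)²/11.50 + (36−11.50)²/11.50 = 211.3217
df = 5
p-value (upper-tail) = 0.00000
At α=0.01: p < α → reject H₀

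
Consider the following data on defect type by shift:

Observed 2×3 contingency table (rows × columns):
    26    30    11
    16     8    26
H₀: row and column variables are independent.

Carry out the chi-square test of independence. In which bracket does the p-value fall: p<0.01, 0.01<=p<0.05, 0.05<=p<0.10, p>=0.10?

Row totals [67, 50], col totals [42, 38, 37], n=117
χ² = (26−24.05)²/24.05 + (30−21.76)²/21.76 + (11−21.19)²/21.19 + (16−17.95)²/17.95 + (8−16.24)²/16.24 + (26−15.81)²/15.81 = 19.1327
df = 2
p-value (upper-tail) = 0.00007
→ bracket: p<0.01

p-value bracket: p<0.01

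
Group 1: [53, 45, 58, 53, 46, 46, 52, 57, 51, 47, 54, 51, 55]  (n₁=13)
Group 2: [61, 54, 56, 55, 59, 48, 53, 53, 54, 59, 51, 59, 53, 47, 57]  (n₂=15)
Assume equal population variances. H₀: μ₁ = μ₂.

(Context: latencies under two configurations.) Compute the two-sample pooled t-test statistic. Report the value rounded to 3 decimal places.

test statistic = -2.043

x̄₁=51.385, s₁=4.273, n₁=13
x̄₂=54.600, s₂=4.050, n₂=15
s_p² = [12·4.273² + 14·4.050²]/26 = 17.2568
SE = √(s_p²·(1/13+1/15)) = 1.5741
t = (51.385−54.600)/1.5741 = -2.0426
df = 26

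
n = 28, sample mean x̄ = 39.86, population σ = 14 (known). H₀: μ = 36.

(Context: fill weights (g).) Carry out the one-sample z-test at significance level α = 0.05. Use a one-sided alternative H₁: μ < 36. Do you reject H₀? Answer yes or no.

SE = σ/√n = 14/√28 = 2.6458
z = (x̄−μ₀)/SE = (39.86−36)/2.6458 = 1.4589
p-value (one-sided, H₁ less) = 0.92771
At α=0.05: p ≥ α → fail to reject H₀

reject H₀: no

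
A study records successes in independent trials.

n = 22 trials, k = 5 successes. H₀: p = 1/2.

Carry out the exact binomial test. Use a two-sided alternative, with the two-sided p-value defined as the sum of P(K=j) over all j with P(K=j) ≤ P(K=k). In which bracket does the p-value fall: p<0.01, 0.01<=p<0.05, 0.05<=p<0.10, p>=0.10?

Exact binomial: n=22, k=5, p₀=1/2=0.5000
P(X=j) = C(n,j)·p₀^j·(1−p₀)^(n−j); p = Σ P(X=j) over j with P(X=j) ≤ P(X=5)
p-value (two-sided) = 0.01690
→ bracket: 0.01<=p<0.05

p-value bracket: 0.01<=p<0.05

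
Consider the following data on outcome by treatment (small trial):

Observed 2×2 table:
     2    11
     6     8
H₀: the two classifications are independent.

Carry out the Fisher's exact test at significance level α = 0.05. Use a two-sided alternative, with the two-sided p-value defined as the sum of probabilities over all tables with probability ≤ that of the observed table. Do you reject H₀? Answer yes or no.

reject H₀: no

Margins: r₁=13, r₂=14, c₁=8, c₂=19, n=27
p_obs = C(13,2)·C(14,6)/C(27,8); sum pmf over tables with pmf ≤ p_obs
p-value (two-sided) = 0.20870
At α=0.05: p ≥ α → fail to reject H₀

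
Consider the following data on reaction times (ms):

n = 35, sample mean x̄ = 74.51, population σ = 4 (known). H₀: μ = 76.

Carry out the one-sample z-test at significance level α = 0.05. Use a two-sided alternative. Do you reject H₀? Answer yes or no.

SE = σ/√n = 4/√35 = 0.6761
z = (x̄−μ₀)/SE = (74.51−76)/0.6761 = -2.2037
p-value (two-sided) = 0.02754
At α=0.05: p < α → reject H₀

reject H₀: yes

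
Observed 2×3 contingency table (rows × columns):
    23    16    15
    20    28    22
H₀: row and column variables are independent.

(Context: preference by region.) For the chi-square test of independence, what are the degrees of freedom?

df = (r−1)(c−1) = (2−1)·(3−1) = 2

degrees of freedom = 2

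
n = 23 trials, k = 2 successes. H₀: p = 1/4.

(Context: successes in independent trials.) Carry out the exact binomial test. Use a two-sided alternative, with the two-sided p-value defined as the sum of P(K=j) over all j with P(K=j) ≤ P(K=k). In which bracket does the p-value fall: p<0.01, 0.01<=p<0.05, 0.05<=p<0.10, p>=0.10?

p-value bracket: 0.05<=p<0.10

Exact binomial: n=23, k=2, p₀=1/4=0.2500
P(X=j) = C(n,j)·p₀^j·(1−p₀)^(n−j); p = Σ P(X=j) over j with P(X=j) ≤ P(X=2)
p-value (two-sided) = 0.08998
→ bracket: 0.05<=p<0.10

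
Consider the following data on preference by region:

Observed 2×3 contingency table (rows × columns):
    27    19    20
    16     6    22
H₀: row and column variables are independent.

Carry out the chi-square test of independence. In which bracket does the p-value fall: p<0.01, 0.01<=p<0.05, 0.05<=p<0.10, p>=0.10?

Row totals [66, 44], col totals [43, 25, 42], n=110
χ² = (27−25.80)²/25.80 + (19−15.00)²/15.00 + (20−25.20)²/25.20 + (16−17.20)²/17.20 + (6−10.00)²/10.00 + (22−16.80)²/16.80 = 5.4887
df = 2
p-value (upper-tail) = 0.06429
→ bracket: 0.05<=p<0.10

p-value bracket: 0.05<=p<0.10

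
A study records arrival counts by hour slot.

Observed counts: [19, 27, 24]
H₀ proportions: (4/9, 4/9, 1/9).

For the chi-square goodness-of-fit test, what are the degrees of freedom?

df = k − 1 = 3 − 1 = 2

degrees of freedom = 2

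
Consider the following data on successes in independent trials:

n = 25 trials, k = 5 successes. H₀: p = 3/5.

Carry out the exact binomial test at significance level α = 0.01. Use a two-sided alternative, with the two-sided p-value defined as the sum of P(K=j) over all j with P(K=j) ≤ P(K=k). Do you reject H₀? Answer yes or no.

Exact binomial: n=25, k=5, p₀=3/5=0.6000
P(X=j) = C(n,j)·p₀^j·(1−p₀)^(n−j); p = Σ P(X=j) over j with P(X=j) ≤ P(X=5)
p-value (two-sided) = 0.00006
At α=0.01: p < α → reject H₀

reject H₀: yes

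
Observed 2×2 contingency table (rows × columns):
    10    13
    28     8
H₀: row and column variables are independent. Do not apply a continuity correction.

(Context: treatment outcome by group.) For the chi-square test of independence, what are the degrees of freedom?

degrees of freedom = 1

df = (r−1)(c−1) = (2−1)·(2−1) = 1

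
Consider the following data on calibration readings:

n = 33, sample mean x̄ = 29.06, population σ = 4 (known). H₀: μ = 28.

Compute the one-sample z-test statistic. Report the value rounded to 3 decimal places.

test statistic = 1.522

SE = σ/√n = 4/√33 = 0.6963
z = (x̄−μ₀)/SE = (29.06−28)/0.6963 = 1.5223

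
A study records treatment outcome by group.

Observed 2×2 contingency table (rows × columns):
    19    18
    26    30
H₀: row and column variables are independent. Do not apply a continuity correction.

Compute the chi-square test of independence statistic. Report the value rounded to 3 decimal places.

test statistic = 0.216

Row totals [37, 56], col totals [45, 48], n=93
χ² = (19−17.90)²/17.90 + (18−19.10)²/19.10 + (26−27.10)²/27.10 + (30−28.90)²/28.90 = 0.2162
df = 1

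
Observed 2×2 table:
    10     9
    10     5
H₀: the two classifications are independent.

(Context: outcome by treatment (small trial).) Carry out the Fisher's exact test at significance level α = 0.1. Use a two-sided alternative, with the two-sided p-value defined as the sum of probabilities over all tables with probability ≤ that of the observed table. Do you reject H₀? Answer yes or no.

reject H₀: no

Margins: r₁=19, r₂=15, c₁=20, c₂=14, n=34
p_obs = C(19,10)·C(15,10)/C(34,20); sum pmf over tables with pmf ≤ p_obs
p-value (two-sided) = 0.49530
At α=0.1: p ≥ α → fail to reject H₀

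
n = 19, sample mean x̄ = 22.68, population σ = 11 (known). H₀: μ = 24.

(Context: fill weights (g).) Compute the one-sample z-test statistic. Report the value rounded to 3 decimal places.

SE = σ/√n = 11/√19 = 2.5236
z = (x̄−μ₀)/SE = (22.68−24)/2.5236 = -0.5231

test statistic = -0.523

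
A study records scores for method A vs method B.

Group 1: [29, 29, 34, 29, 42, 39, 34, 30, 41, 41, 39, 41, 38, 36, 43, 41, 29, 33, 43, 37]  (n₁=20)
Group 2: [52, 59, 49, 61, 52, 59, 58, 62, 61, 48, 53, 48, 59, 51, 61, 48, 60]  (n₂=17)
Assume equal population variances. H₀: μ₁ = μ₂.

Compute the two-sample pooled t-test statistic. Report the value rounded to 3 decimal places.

test statistic = -10.966

x̄₁=36.400, s₁=5.144, n₁=20
x̄₂=55.353, s₂=5.350, n₂=17
s_p² = [19·5.144² + 16·5.350²]/35 = 27.4481
SE = √(s_p²·(1/20+1/17)) = 1.7283
t = (36.400−55.353)/1.7283 = -10.9663
df = 35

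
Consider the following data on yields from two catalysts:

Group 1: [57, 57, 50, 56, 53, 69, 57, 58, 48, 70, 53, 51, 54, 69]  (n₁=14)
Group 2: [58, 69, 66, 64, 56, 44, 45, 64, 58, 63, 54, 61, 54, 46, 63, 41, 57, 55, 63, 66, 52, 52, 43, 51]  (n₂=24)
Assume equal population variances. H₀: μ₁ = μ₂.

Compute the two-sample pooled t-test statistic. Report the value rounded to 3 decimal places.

x̄₁=57.286, s₁=7.151, n₁=14
x̄₂=56.042, s₂=8.084, n₂=24
s_p² = [13·7.151² + 23·8.084²]/36 = 60.2171
SE = √(s_p²·(1/14+1/24)) = 2.6096
t = (57.286−56.042)/2.6096 = 0.4767
df = 36

test statistic = 0.477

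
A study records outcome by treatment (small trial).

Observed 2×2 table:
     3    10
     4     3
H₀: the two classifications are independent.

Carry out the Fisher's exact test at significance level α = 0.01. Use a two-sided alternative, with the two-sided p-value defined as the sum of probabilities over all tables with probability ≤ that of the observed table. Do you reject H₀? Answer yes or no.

reject H₀: no

Margins: r₁=13, r₂=7, c₁=7, c₂=13, n=20
p_obs = C(13,3)·C(7,4)/C(20,7); sum pmf over tables with pmf ≤ p_obs
p-value (two-sided) = 0.17358
At α=0.01: p ≥ α → fail to reject H₀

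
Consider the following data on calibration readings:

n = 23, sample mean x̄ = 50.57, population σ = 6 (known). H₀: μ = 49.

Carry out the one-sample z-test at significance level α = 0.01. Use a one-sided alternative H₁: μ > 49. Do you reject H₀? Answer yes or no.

SE = σ/√n = 6/√23 = 1.2511
z = (x̄−μ₀)/SE = (50.57−49)/1.2511 = 1.2549
p-value (one-sided, H₁ greater) = 0.10476
At α=0.01: p ≥ α → fail to reject H₀

reject H₀: no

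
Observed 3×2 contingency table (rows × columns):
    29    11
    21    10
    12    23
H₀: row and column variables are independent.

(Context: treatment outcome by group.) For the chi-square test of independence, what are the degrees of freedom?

df = (r−1)(c−1) = (3−1)·(2−1) = 2

degrees of freedom = 2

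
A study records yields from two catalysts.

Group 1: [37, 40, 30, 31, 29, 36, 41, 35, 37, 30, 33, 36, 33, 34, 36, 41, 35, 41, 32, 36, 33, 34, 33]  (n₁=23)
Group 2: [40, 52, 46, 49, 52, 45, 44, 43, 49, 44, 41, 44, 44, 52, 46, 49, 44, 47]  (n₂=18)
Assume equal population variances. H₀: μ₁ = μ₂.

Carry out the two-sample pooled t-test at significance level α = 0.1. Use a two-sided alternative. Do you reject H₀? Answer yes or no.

reject H₀: yes

x̄₁=34.913, s₁=3.528, n₁=23
x̄₂=46.167, s₂=3.650, n₂=18
s_p² = [22·3.528² + 17·3.650²]/39 = 12.8289
SE = √(s_p²·(1/23+1/18)) = 1.1272
t = (34.913−46.167)/1.1272 = -9.9840
df = 39
p-value (two-sided) = 0.00000
At α=0.1: p < α → reject H₀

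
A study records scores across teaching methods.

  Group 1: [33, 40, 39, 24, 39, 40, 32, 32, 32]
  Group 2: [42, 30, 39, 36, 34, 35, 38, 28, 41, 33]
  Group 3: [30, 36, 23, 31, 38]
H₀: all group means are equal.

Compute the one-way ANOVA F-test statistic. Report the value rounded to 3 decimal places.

Group means [34.56, 35.60, 31.60], grand mean 34.375
SSB = Σnᵢ(x̄ᵢ−x̄)² = 53.803; SSW = ΣΣ(x−x̄ᵢ)² = 555.822
MSB = 53.803/2 = 26.9014; MSW = 555.822/21 = 26.4677
F = MSB/MSW = 1.0164
df = (2, 21)

test statistic = 1.016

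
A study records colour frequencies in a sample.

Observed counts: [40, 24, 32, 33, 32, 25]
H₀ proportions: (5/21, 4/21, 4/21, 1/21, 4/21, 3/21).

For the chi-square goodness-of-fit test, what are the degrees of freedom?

df = k − 1 = 6 − 1 = 5

degrees of freedom = 5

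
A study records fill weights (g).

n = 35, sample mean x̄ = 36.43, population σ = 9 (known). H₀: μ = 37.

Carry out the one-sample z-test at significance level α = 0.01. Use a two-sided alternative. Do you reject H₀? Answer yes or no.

SE = σ/√n = 9/√35 = 1.5213
z = (x̄−μ₀)/SE = (36.43−37)/1.5213 = -0.3747
p-value (two-sided) = 0.70789
At α=0.01: p ≥ α → fail to reject H₀

reject H₀: no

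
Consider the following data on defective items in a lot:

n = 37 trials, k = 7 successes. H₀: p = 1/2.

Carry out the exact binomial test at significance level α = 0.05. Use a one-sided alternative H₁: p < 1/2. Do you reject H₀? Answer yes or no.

reject H₀: yes

Exact binomial: n=37, k=7, p₀=1/2=0.5000
P(X≤7) from Σ C(n,i)·p₀^i·(1−p₀)^(n−i)
p-value (one-sided, H₁ less) = 0.00010
At α=0.05: p < α → reject H₀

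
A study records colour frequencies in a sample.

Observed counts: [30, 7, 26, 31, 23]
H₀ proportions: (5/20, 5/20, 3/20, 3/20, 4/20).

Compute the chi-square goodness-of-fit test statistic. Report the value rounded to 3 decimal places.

n = 117; E_i = n·p_i = [29.25, 29.25, 17.55, 17.55, 23.40]
χ² = (30−29.25)²/29.25 + (7−29.25)²/29.25 + (26−17.55)²/17.55 + (31−17.55)²/17.55 + (23−23.40)²/23.40 = 31.3276
df = 4

test statistic = 31.328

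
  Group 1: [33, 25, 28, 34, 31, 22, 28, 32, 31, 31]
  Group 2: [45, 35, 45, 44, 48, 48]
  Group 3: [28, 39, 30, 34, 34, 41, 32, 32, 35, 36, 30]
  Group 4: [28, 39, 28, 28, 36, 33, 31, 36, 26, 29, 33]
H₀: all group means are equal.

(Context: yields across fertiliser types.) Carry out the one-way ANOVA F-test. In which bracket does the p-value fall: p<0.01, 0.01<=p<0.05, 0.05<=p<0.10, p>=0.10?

p-value bracket: p<0.01

Group means [29.50, 44.17, 33.73, 31.55], grand mean 33.632
SSB = Σnᵢ(x̄ᵢ−x̄)² = 884.600; SSW = ΣΣ(x−x̄ᵢ)² = 570.242
MSB = 884.600/3 = 294.8666; MSW = 570.242/34 = 16.7718
F = MSB/MSW = 17.5811
df = (3, 34)
p-value (upper-tail) = 0.00000
→ bracket: p<0.01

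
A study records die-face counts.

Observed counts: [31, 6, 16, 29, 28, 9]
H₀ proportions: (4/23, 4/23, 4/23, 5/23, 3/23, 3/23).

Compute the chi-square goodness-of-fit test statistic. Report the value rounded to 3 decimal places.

n = 119; E_i = n·p_i = [20.70, 20.70, 20.70, 25.87, 15.52, 15.52]
χ² = (31−20.70)²/20.70 + (6−20.70)²/20.70 + (16−20.70)²/20.70 + (29−25.87)²/25.87 + (28−15.52)²/15.52 + (9−15.52)²/15.52 = 29.7817
df = 5

test statistic = 29.782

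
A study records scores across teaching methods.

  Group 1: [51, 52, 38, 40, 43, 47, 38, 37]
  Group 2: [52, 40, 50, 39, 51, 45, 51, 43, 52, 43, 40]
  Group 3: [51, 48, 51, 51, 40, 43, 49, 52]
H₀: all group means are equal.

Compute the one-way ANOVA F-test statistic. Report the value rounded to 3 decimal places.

test statistic = 1.723

Group means [43.25, 46.00, 48.12], grand mean 45.815
SSB = Σnᵢ(x̄ᵢ−x̄)² = 95.699; SSW = ΣΣ(x−x̄ᵢ)² = 666.375
MSB = 95.699/2 = 47.8495; MSW = 666.375/24 = 27.7656
F = MSB/MSW = 1.7233
df = (2, 24)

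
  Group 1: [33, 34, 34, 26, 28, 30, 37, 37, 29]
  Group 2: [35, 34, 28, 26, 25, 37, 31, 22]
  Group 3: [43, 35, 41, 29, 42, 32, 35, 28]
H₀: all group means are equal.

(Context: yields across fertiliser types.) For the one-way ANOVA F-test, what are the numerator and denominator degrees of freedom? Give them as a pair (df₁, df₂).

degrees of freedom = [2, 22]

k = 3 groups, N = 25 total
df = (k−1, N−k) = (3−1, 25−3) = (2, 22)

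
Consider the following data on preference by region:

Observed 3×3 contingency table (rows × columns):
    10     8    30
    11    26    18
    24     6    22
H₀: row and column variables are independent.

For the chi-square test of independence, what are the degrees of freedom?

df = (r−1)(c−1) = (3−1)·(3−1) = 4

degrees of freedom = 4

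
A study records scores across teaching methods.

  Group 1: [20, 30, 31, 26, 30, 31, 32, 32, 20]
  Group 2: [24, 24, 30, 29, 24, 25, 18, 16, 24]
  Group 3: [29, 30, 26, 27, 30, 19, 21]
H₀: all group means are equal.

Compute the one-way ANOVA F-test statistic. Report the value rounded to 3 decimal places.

Group means [28.00, 23.78, 26.00], grand mean 25.920
SSB = Σnᵢ(x̄ᵢ−x̄)² = 80.284; SSW = ΣΣ(x−x̄ᵢ)² = 467.556
MSB = 80.284/2 = 40.1422; MSW = 467.556/22 = 21.2525
F = MSB/MSW = 1.8888
df = (2, 22)

test statistic = 1.889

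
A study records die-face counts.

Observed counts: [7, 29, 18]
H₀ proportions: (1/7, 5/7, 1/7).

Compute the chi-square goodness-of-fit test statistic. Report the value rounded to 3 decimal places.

n = 54; E_i = n·p_i = [7.71, 38.57, 7.71]
χ² = (7−7.71)²/7.71 + (29−38.57)²/38.57 + (18−7.71)²/7.71 = 16.1556
df = 2

test statistic = 16.156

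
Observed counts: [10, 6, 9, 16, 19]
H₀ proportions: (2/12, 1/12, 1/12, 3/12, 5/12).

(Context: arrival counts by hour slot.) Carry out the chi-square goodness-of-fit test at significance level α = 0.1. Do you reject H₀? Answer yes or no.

reject H₀: no

n = 60; E_i = n·p_i = [10.00, 5.00, 5.00, 15.00, 25.00]
χ² = (10−10.00)²/10.00 + (6−5.00)²/5.00 + (9−5.00)²/5.00 + (16−15.00)²/15.00 + (19−25.00)²/25.00 = 4.9067
df = 4
p-value (upper-tail) = 0.29701
At α=0.1: p ≥ α → fail to reject H₀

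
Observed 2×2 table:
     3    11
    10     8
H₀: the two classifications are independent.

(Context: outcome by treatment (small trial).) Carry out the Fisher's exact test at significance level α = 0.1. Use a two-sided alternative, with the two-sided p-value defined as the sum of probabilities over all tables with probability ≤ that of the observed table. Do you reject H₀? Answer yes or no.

reject H₀: yes

Margins: r₁=14, r₂=18, c₁=13, c₂=19, n=32
p_obs = C(14,3)·C(18,10)/C(32,13); sum pmf over tables with pmf ≤ p_obs
p-value (two-sided) = 0.07511
At α=0.1: p < α → reject H₀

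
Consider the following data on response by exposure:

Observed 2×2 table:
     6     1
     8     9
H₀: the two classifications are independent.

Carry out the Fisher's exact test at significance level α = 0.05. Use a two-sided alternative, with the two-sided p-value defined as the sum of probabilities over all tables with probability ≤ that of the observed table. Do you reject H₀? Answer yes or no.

reject H₀: no

Margins: r₁=7, r₂=17, c₁=14, c₂=10, n=24
p_obs = C(7,6)·C(17,8)/C(24,14); sum pmf over tables with pmf ≤ p_obs
p-value (two-sided) = 0.17178
At α=0.05: p ≥ α → fail to reject H₀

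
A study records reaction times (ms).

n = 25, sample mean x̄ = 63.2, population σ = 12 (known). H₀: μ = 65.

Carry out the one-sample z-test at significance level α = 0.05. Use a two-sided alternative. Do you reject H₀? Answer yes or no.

reject H₀: no

SE = σ/√n = 12/√25 = 2.4000
z = (x̄−μ₀)/SE = (63.2−65)/2.4000 = -0.7500
p-value (two-sided) = 0.45325
At α=0.05: p ≥ α → fail to reject H₀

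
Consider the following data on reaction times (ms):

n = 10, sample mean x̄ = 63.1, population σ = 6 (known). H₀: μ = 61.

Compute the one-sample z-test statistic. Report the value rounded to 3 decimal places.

SE = σ/√n = 6/√10 = 1.8974
z = (x̄−μ₀)/SE = (63.1−61)/1.8974 = 1.1068

test statistic = 1.107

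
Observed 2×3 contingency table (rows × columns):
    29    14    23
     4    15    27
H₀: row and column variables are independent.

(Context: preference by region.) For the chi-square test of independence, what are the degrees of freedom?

df = (r−1)(c−1) = (2−1)·(3−1) = 2

degrees of freedom = 2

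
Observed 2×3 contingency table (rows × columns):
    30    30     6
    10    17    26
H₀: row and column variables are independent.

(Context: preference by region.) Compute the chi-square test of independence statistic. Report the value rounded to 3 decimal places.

Row totals [66, 53], col totals [40, 47, 32], n=119
χ² = (30−22.18)²/22.18 + (30−26.07)²/26.07 + (6−17.75)²/17.75 + (10−17.82)²/17.82 + (17−20.93)²/20.93 + (26−14.25)²/14.25 = 24.9736
df = 2

test statistic = 24.974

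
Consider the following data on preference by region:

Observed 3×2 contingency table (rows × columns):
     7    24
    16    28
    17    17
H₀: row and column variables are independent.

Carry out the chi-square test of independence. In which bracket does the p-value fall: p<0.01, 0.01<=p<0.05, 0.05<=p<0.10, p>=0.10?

p-value bracket: 0.05<=p<0.10

Row totals [31, 44, 34], col totals [40, 69], n=109
χ² = (7−11.38)²/11.38 + (24−19.62)²/19.62 + (16−16.15)²/16.15 + (28−27.85)²/27.85 + (17−12.48)²/12.48 + (17−21.52)²/21.52 = 5.2514
df = 2
p-value (upper-tail) = 0.07239
→ bracket: 0.05<=p<0.10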